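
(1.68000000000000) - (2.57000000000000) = -0.890000000000000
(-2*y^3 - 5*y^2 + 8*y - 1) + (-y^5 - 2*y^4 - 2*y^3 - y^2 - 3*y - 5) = -y^5 - 2*y^4 - 4*y^3 - 6*y^2 + 5*y - 6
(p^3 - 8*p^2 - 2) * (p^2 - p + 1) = p^5 - 9*p^4 + 9*p^3 - 10*p^2 + 2*p - 2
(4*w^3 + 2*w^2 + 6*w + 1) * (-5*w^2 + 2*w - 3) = -20*w^5 - 2*w^4 - 38*w^3 + w^2 - 16*w - 3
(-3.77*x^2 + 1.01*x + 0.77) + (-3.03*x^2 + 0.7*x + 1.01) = -6.8*x^2 + 1.71*x + 1.78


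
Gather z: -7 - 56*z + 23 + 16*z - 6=10 - 40*z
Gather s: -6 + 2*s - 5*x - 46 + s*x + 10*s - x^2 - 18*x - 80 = s*(x + 12) - x^2 - 23*x - 132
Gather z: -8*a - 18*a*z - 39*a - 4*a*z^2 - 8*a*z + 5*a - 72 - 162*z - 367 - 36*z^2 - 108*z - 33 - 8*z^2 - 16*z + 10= -42*a + z^2*(-4*a - 44) + z*(-26*a - 286) - 462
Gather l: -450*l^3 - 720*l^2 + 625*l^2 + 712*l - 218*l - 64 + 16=-450*l^3 - 95*l^2 + 494*l - 48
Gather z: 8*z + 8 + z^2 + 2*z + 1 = z^2 + 10*z + 9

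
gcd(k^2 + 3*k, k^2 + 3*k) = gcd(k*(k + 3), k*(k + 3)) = k^2 + 3*k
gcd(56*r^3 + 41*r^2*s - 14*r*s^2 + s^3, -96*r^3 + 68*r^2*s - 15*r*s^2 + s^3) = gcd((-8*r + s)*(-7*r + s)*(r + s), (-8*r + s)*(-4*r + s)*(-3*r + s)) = 8*r - s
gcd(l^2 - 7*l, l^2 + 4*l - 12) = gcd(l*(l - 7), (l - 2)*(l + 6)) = 1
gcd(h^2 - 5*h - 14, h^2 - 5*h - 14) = h^2 - 5*h - 14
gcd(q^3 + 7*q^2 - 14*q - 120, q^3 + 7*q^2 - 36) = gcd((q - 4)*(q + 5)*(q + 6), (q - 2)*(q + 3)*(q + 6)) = q + 6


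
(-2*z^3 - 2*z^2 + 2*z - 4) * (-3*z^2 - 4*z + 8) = 6*z^5 + 14*z^4 - 14*z^3 - 12*z^2 + 32*z - 32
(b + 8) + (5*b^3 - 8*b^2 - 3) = 5*b^3 - 8*b^2 + b + 5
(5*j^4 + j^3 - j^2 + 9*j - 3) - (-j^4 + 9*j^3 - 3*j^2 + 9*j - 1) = 6*j^4 - 8*j^3 + 2*j^2 - 2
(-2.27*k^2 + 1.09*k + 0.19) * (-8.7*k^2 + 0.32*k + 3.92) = 19.749*k^4 - 10.2094*k^3 - 10.2026*k^2 + 4.3336*k + 0.7448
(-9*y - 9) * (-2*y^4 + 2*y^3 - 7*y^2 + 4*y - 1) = 18*y^5 + 45*y^3 + 27*y^2 - 27*y + 9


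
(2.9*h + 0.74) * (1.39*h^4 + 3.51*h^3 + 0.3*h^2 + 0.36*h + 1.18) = 4.031*h^5 + 11.2076*h^4 + 3.4674*h^3 + 1.266*h^2 + 3.6884*h + 0.8732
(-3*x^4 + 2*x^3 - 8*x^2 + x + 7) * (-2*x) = 6*x^5 - 4*x^4 + 16*x^3 - 2*x^2 - 14*x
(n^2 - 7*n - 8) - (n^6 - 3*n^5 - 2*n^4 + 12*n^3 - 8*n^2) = -n^6 + 3*n^5 + 2*n^4 - 12*n^3 + 9*n^2 - 7*n - 8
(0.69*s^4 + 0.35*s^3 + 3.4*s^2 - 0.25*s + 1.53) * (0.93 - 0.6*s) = -0.414*s^5 + 0.4317*s^4 - 1.7145*s^3 + 3.312*s^2 - 1.1505*s + 1.4229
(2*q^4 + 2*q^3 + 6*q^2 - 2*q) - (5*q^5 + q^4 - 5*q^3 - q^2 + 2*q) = -5*q^5 + q^4 + 7*q^3 + 7*q^2 - 4*q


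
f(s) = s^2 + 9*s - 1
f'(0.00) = 9.00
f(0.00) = -1.00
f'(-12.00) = -15.00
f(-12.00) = 35.00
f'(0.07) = 9.14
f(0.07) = -0.37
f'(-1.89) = 5.22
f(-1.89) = -14.44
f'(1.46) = 11.92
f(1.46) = 14.27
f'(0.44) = 9.88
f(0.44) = 3.15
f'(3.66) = 16.32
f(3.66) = 45.34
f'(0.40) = 9.80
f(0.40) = 2.76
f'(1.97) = 12.94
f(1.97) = 20.61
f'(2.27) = 13.54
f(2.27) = 24.58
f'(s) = 2*s + 9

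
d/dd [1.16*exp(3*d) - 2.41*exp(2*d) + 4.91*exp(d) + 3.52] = (3.48*exp(2*d) - 4.82*exp(d) + 4.91)*exp(d)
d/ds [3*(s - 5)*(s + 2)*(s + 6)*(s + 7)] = 12*s^3 + 90*s^2 - 42*s - 768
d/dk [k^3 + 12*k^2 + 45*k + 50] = 3*k^2 + 24*k + 45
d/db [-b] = -1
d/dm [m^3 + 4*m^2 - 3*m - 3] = 3*m^2 + 8*m - 3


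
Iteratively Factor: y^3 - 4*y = (y + 2)*(y^2 - 2*y) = y*(y + 2)*(y - 2)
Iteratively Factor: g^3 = (g)*(g^2) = g^2*(g)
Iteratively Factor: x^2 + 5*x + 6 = (x + 2)*(x + 3)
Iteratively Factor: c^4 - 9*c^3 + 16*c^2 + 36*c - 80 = (c + 2)*(c^3 - 11*c^2 + 38*c - 40) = (c - 4)*(c + 2)*(c^2 - 7*c + 10) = (c - 5)*(c - 4)*(c + 2)*(c - 2)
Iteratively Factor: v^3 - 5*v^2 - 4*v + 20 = (v - 2)*(v^2 - 3*v - 10) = (v - 2)*(v + 2)*(v - 5)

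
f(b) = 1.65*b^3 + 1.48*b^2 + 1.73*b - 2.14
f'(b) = 4.95*b^2 + 2.96*b + 1.73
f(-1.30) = -5.51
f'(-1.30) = 6.25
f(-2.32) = -18.79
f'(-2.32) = 21.51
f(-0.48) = -2.81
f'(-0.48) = 1.45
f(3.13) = 68.37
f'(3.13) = 59.49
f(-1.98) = -12.57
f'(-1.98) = 15.28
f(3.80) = 116.34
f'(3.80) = 84.46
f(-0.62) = -3.04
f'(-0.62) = 1.80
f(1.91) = 18.06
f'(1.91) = 25.44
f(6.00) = 417.92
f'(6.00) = 197.69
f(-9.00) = -1100.68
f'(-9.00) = 376.04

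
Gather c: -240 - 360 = -600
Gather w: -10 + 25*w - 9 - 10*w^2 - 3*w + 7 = -10*w^2 + 22*w - 12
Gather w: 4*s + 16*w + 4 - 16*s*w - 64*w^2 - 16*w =-16*s*w + 4*s - 64*w^2 + 4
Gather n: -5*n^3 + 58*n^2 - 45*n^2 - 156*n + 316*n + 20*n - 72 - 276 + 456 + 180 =-5*n^3 + 13*n^2 + 180*n + 288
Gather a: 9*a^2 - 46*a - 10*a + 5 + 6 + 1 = 9*a^2 - 56*a + 12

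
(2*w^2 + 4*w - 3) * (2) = 4*w^2 + 8*w - 6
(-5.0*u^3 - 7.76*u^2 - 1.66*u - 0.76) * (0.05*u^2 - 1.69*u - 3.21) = -0.25*u^5 + 8.062*u^4 + 29.0814*u^3 + 27.677*u^2 + 6.613*u + 2.4396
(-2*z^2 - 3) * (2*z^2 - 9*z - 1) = -4*z^4 + 18*z^3 - 4*z^2 + 27*z + 3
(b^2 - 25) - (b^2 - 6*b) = 6*b - 25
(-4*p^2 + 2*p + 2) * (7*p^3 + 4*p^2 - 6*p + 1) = -28*p^5 - 2*p^4 + 46*p^3 - 8*p^2 - 10*p + 2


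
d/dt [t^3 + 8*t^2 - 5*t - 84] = 3*t^2 + 16*t - 5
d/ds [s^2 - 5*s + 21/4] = 2*s - 5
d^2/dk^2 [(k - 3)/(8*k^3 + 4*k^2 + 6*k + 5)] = 4*(96*k^5 - 528*k^4 - 400*k^3 - 408*k^2 + 42*k - 39)/(512*k^9 + 768*k^8 + 1536*k^7 + 2176*k^6 + 2112*k^5 + 2112*k^4 + 1536*k^3 + 840*k^2 + 450*k + 125)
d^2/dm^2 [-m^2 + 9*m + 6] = -2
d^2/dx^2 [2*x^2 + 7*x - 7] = 4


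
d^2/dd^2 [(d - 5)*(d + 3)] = 2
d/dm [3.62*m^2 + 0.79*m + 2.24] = 7.24*m + 0.79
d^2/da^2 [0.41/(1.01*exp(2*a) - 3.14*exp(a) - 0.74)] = ((1.2874 - 1.6564*exp(a))*(-1.01*exp(2*a) + 3.14*exp(a) + 0.74) - 0.41*(2.02*exp(a) - 3.14)*(4.04*exp(a) - 6.28)*exp(a))*exp(a)/(-1.01*exp(2*a) + 3.14*exp(a) + 0.74)^3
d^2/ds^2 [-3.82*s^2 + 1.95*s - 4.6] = -7.64000000000000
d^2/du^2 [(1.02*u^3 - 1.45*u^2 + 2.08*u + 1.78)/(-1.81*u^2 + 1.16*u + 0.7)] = (7.105427357601e-15*u^5 - 12.86944*u^3 - 28.935288*u^2 + 3.612768*u - 4.501936)/(5.929741*u^6 - 11.400828*u^5 + 0.426798*u^4 + 7.257424*u^3 - 0.16506*u^2 - 1.7052*u - 0.343)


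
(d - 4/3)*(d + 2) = d^2 + 2*d/3 - 8/3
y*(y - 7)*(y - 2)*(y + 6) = y^4 - 3*y^3 - 40*y^2 + 84*y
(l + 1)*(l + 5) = l^2 + 6*l + 5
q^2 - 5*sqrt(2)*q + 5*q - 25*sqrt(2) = (q + 5)*(q - 5*sqrt(2))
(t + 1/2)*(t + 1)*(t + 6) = t^3 + 15*t^2/2 + 19*t/2 + 3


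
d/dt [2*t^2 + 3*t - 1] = 4*t + 3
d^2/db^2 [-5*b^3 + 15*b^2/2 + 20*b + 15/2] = 15 - 30*b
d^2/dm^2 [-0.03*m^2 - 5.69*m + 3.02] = -0.0600000000000000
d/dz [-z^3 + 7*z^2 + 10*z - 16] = -3*z^2 + 14*z + 10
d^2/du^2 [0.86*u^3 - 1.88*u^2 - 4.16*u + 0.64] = 5.16*u - 3.76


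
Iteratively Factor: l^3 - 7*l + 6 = (l - 2)*(l^2 + 2*l - 3) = (l - 2)*(l + 3)*(l - 1)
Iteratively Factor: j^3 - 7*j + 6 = (j + 3)*(j^2 - 3*j + 2) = (j - 1)*(j + 3)*(j - 2)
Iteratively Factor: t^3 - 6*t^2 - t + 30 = (t - 3)*(t^2 - 3*t - 10) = (t - 3)*(t + 2)*(t - 5)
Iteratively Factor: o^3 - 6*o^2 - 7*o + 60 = (o - 4)*(o^2 - 2*o - 15) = (o - 4)*(o + 3)*(o - 5)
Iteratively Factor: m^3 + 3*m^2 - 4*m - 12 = (m + 3)*(m^2 - 4) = (m - 2)*(m + 3)*(m + 2)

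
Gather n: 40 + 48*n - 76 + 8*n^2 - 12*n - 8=8*n^2 + 36*n - 44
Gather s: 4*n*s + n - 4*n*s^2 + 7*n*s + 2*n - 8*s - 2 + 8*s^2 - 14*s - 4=3*n + s^2*(8 - 4*n) + s*(11*n - 22) - 6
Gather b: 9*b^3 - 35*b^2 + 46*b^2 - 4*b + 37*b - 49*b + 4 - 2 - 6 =9*b^3 + 11*b^2 - 16*b - 4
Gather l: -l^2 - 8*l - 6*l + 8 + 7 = -l^2 - 14*l + 15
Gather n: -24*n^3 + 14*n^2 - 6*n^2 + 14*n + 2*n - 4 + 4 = -24*n^3 + 8*n^2 + 16*n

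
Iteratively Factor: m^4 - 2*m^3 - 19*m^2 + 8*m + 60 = (m + 3)*(m^3 - 5*m^2 - 4*m + 20) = (m - 2)*(m + 3)*(m^2 - 3*m - 10) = (m - 5)*(m - 2)*(m + 3)*(m + 2)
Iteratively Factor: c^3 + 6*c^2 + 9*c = (c + 3)*(c^2 + 3*c) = c*(c + 3)*(c + 3)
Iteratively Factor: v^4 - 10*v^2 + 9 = (v + 1)*(v^3 - v^2 - 9*v + 9) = (v + 1)*(v + 3)*(v^2 - 4*v + 3) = (v - 3)*(v + 1)*(v + 3)*(v - 1)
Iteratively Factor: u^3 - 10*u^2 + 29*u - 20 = (u - 4)*(u^2 - 6*u + 5) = (u - 5)*(u - 4)*(u - 1)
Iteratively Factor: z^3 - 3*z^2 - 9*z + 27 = (z + 3)*(z^2 - 6*z + 9) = (z - 3)*(z + 3)*(z - 3)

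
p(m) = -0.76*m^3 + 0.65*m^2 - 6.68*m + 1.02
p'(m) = -2.28*m^2 + 1.3*m - 6.68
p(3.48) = -46.38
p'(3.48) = -29.77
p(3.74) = -54.63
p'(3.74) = -33.71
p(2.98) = -33.23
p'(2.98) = -23.05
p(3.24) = -39.65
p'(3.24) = -26.40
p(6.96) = -270.22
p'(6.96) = -108.08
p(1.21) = -7.46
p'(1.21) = -8.45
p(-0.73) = 6.54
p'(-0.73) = -8.84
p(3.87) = -59.15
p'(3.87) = -35.80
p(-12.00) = 1488.06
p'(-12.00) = -350.60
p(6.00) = -179.82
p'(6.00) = -80.96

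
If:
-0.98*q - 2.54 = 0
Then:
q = -2.59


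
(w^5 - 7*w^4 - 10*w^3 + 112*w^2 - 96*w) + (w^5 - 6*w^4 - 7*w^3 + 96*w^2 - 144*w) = 2*w^5 - 13*w^4 - 17*w^3 + 208*w^2 - 240*w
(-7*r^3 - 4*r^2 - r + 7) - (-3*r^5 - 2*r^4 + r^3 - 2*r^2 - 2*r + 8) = 3*r^5 + 2*r^4 - 8*r^3 - 2*r^2 + r - 1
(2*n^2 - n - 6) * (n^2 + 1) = 2*n^4 - n^3 - 4*n^2 - n - 6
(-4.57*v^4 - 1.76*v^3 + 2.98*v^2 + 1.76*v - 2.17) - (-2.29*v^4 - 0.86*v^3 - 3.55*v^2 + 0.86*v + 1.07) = -2.28*v^4 - 0.9*v^3 + 6.53*v^2 + 0.9*v - 3.24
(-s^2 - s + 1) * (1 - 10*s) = 10*s^3 + 9*s^2 - 11*s + 1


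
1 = 1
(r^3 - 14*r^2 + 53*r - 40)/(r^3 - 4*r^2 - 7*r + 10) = (r - 8)/(r + 2)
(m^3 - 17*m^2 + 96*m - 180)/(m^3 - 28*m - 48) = (m^2 - 11*m + 30)/(m^2 + 6*m + 8)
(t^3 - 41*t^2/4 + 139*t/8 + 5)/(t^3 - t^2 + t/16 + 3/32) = 4*(2*t^2 - 21*t + 40)/(8*t^2 - 10*t + 3)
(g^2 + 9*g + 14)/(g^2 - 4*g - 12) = (g + 7)/(g - 6)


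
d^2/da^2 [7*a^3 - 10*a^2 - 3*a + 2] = 42*a - 20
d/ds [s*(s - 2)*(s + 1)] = 3*s^2 - 2*s - 2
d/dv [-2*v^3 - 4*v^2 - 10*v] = -6*v^2 - 8*v - 10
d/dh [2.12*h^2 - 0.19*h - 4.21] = 4.24*h - 0.19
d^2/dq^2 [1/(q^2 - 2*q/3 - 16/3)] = 6*(9*q^2 - 6*q - 4*(3*q - 1)^2 - 48)/(-3*q^2 + 2*q + 16)^3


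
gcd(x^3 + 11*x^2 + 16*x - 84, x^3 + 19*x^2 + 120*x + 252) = x^2 + 13*x + 42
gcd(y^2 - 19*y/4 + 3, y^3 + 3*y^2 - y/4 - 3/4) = 1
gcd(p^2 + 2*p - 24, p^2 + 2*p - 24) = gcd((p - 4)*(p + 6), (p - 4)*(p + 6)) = p^2 + 2*p - 24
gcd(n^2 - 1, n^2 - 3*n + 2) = n - 1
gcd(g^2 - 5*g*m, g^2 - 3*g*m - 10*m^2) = g - 5*m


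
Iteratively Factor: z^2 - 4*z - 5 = (z - 5)*(z + 1)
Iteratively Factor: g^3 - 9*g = (g - 3)*(g^2 + 3*g) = (g - 3)*(g + 3)*(g)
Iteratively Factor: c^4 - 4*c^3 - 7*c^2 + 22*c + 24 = (c + 1)*(c^3 - 5*c^2 - 2*c + 24) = (c + 1)*(c + 2)*(c^2 - 7*c + 12) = (c - 4)*(c + 1)*(c + 2)*(c - 3)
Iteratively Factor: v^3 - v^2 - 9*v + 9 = (v + 3)*(v^2 - 4*v + 3) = (v - 3)*(v + 3)*(v - 1)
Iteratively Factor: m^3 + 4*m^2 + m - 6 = (m + 2)*(m^2 + 2*m - 3) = (m - 1)*(m + 2)*(m + 3)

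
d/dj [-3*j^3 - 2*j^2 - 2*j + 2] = -9*j^2 - 4*j - 2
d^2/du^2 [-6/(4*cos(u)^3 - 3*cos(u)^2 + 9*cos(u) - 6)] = 18*((-4*cos(u) + 2*cos(2*u) - 3*cos(3*u))*(4*cos(u)^3 - 3*cos(u)^2 + 9*cos(u) - 6) - 6*(4*cos(u)^2 - 2*cos(u) + 3)^2*sin(u)^2)/(4*cos(u)^3 - 3*cos(u)^2 + 9*cos(u) - 6)^3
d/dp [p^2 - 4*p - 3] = 2*p - 4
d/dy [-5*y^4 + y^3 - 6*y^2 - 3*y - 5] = -20*y^3 + 3*y^2 - 12*y - 3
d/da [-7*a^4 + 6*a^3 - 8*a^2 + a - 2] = -28*a^3 + 18*a^2 - 16*a + 1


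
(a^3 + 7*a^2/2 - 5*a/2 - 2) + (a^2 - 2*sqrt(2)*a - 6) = a^3 + 9*a^2/2 - 2*sqrt(2)*a - 5*a/2 - 8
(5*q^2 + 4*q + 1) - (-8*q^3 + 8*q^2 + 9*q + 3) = 8*q^3 - 3*q^2 - 5*q - 2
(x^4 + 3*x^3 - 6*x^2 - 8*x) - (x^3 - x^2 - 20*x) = x^4 + 2*x^3 - 5*x^2 + 12*x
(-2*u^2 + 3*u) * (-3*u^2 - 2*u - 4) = 6*u^4 - 5*u^3 + 2*u^2 - 12*u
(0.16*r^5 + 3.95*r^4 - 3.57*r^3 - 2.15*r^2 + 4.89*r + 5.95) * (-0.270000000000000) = -0.0432*r^5 - 1.0665*r^4 + 0.9639*r^3 + 0.5805*r^2 - 1.3203*r - 1.6065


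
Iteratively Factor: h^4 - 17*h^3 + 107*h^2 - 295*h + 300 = (h - 4)*(h^3 - 13*h^2 + 55*h - 75) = (h - 5)*(h - 4)*(h^2 - 8*h + 15) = (h - 5)^2*(h - 4)*(h - 3)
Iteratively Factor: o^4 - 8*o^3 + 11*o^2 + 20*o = (o - 4)*(o^3 - 4*o^2 - 5*o) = (o - 4)*(o + 1)*(o^2 - 5*o) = o*(o - 4)*(o + 1)*(o - 5)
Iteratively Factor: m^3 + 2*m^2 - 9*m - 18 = (m + 3)*(m^2 - m - 6) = (m - 3)*(m + 3)*(m + 2)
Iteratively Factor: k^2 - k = (k)*(k - 1)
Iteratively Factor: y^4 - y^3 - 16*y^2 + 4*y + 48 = (y - 2)*(y^3 + y^2 - 14*y - 24) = (y - 2)*(y + 2)*(y^2 - y - 12) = (y - 2)*(y + 2)*(y + 3)*(y - 4)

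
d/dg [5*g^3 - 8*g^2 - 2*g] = 15*g^2 - 16*g - 2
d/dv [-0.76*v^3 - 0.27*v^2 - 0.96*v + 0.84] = -2.28*v^2 - 0.54*v - 0.96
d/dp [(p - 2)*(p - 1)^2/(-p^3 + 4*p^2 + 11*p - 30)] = 32*(p - 1)/(p^4 - 4*p^3 - 26*p^2 + 60*p + 225)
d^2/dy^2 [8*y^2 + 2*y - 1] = 16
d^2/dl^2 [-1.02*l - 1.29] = 0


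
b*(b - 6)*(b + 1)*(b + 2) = b^4 - 3*b^3 - 16*b^2 - 12*b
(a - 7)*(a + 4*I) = a^2 - 7*a + 4*I*a - 28*I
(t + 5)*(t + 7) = t^2 + 12*t + 35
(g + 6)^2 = g^2 + 12*g + 36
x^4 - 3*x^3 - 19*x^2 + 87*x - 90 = (x - 3)^2*(x - 2)*(x + 5)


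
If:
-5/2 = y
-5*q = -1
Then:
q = 1/5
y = -5/2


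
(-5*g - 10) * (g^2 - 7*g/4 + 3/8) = -5*g^3 - 5*g^2/4 + 125*g/8 - 15/4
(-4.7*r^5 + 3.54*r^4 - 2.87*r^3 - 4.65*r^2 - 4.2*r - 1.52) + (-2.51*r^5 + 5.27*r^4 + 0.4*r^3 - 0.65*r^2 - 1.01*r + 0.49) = -7.21*r^5 + 8.81*r^4 - 2.47*r^3 - 5.3*r^2 - 5.21*r - 1.03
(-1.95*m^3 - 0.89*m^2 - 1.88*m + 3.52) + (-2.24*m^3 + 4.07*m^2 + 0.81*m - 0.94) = -4.19*m^3 + 3.18*m^2 - 1.07*m + 2.58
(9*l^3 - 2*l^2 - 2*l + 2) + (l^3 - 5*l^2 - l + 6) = 10*l^3 - 7*l^2 - 3*l + 8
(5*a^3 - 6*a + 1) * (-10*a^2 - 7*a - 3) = -50*a^5 - 35*a^4 + 45*a^3 + 32*a^2 + 11*a - 3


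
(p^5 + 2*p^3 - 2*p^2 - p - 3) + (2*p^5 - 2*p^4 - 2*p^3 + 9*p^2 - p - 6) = 3*p^5 - 2*p^4 + 7*p^2 - 2*p - 9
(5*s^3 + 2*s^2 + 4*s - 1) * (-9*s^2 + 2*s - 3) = -45*s^5 - 8*s^4 - 47*s^3 + 11*s^2 - 14*s + 3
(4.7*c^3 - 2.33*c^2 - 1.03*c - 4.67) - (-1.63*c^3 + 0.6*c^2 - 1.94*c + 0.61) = 6.33*c^3 - 2.93*c^2 + 0.91*c - 5.28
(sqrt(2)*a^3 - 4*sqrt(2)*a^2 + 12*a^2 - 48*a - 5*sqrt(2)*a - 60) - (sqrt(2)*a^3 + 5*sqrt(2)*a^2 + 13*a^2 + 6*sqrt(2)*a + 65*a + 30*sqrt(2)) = -9*sqrt(2)*a^2 - a^2 - 113*a - 11*sqrt(2)*a - 60 - 30*sqrt(2)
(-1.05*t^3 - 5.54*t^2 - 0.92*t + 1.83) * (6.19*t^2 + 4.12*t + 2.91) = -6.4995*t^5 - 38.6186*t^4 - 31.5751*t^3 - 8.5841*t^2 + 4.8624*t + 5.3253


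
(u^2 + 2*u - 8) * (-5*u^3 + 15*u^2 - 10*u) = -5*u^5 + 5*u^4 + 60*u^3 - 140*u^2 + 80*u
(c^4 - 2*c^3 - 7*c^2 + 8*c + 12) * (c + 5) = c^5 + 3*c^4 - 17*c^3 - 27*c^2 + 52*c + 60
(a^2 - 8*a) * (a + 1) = a^3 - 7*a^2 - 8*a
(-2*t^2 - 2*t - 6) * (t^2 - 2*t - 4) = -2*t^4 + 2*t^3 + 6*t^2 + 20*t + 24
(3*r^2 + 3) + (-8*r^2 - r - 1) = -5*r^2 - r + 2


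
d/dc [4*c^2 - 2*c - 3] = 8*c - 2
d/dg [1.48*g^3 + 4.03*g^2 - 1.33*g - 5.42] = 4.44*g^2 + 8.06*g - 1.33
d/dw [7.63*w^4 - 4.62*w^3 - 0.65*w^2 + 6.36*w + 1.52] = 30.52*w^3 - 13.86*w^2 - 1.3*w + 6.36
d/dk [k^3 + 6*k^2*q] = 3*k*(k + 4*q)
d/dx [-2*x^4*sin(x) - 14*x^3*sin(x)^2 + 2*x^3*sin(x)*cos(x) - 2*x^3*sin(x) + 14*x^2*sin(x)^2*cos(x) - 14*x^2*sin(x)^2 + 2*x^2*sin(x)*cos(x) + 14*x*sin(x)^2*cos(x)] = -2*x^4*cos(x) - 8*x^3*sin(x) - 14*x^3*sin(2*x) - 2*x^3*cos(x) + 2*x^3*cos(2*x) - 19*x^2*sin(x)/2 - 11*x^2*sin(2*x) + 21*x^2*sin(3*x)/2 + 23*x^2*cos(2*x) - 21*x^2 - 7*x*sin(x)/2 + 2*x*sin(2*x) + 21*x*sin(3*x)/2 + 7*x*cos(x) + 14*x*cos(2*x) - 7*x*cos(3*x) - 14*x + 7*cos(x)/2 - 7*cos(3*x)/2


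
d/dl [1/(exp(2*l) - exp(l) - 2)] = (1 - 2*exp(l))*exp(l)/(-exp(2*l) + exp(l) + 2)^2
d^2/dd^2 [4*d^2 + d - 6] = 8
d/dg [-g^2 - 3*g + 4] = -2*g - 3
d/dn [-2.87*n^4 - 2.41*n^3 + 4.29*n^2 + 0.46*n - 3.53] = -11.48*n^3 - 7.23*n^2 + 8.58*n + 0.46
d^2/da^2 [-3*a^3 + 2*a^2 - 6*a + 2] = 4 - 18*a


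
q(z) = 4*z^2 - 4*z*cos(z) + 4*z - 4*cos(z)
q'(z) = 4*z*sin(z) + 8*z + 4*sin(z) - 4*cos(z) + 4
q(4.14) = 96.25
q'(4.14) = 22.00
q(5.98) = 140.32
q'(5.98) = 39.69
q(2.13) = 33.31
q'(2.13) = 33.77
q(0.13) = -3.89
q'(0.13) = 1.66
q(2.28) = 38.46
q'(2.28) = 34.80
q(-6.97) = 184.91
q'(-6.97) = -39.71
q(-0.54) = -2.57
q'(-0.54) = -4.70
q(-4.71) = 69.86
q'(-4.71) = -48.51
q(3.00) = 63.84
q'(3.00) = 34.22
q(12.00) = 580.12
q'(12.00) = 68.72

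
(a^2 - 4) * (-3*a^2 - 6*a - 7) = -3*a^4 - 6*a^3 + 5*a^2 + 24*a + 28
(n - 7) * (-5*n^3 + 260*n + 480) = -5*n^4 + 35*n^3 + 260*n^2 - 1340*n - 3360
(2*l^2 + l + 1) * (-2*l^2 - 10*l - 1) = -4*l^4 - 22*l^3 - 14*l^2 - 11*l - 1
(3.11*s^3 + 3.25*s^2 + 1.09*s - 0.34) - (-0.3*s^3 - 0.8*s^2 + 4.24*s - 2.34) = 3.41*s^3 + 4.05*s^2 - 3.15*s + 2.0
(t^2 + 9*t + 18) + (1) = t^2 + 9*t + 19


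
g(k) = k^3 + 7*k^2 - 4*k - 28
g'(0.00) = -4.00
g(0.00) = -28.00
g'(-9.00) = 113.00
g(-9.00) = -154.00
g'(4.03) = 101.14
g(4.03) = 135.02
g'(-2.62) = -20.09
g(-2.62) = 12.55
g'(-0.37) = -8.77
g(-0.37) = -25.61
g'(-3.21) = -18.03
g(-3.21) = 23.89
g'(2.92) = 62.46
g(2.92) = 44.90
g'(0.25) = -0.31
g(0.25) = -28.55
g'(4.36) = 114.07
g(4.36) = 170.51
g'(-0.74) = -12.72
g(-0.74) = -21.61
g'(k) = 3*k^2 + 14*k - 4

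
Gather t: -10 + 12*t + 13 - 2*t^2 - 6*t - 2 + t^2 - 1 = -t^2 + 6*t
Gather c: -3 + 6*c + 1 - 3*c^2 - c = -3*c^2 + 5*c - 2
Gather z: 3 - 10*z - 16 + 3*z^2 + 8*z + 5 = 3*z^2 - 2*z - 8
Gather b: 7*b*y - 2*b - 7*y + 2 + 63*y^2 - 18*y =b*(7*y - 2) + 63*y^2 - 25*y + 2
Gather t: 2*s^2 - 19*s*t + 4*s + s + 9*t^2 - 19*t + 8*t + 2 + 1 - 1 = 2*s^2 + 5*s + 9*t^2 + t*(-19*s - 11) + 2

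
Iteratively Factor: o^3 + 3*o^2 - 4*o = (o - 1)*(o^2 + 4*o) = (o - 1)*(o + 4)*(o)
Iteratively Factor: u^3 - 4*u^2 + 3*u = (u - 3)*(u^2 - u) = u*(u - 3)*(u - 1)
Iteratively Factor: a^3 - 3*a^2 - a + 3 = (a + 1)*(a^2 - 4*a + 3) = (a - 3)*(a + 1)*(a - 1)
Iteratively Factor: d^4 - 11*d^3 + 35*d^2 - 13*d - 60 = (d - 4)*(d^3 - 7*d^2 + 7*d + 15) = (d - 4)*(d - 3)*(d^2 - 4*d - 5) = (d - 5)*(d - 4)*(d - 3)*(d + 1)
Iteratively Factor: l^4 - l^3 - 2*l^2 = (l - 2)*(l^3 + l^2) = l*(l - 2)*(l^2 + l) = l^2*(l - 2)*(l + 1)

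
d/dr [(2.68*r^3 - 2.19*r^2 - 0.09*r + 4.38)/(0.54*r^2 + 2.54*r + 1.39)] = (1.4472*r^4 + 13.6144*r^3 + 5.6616*r^2 - 10.8186*r - 11.2503)/(0.2916*r^4 + 2.7432*r^3 + 7.9528*r^2 + 7.0612*r + 1.9321)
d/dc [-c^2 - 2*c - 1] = -2*c - 2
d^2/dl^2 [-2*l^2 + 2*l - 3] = -4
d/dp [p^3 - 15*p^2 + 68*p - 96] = 3*p^2 - 30*p + 68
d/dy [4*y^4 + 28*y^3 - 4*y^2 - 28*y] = 16*y^3 + 84*y^2 - 8*y - 28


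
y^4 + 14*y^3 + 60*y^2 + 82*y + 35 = (y + 1)^2*(y + 5)*(y + 7)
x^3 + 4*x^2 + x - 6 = (x - 1)*(x + 2)*(x + 3)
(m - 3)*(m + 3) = m^2 - 9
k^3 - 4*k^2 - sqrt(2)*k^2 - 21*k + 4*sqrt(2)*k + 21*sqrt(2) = (k - 7)*(k + 3)*(k - sqrt(2))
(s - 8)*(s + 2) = s^2 - 6*s - 16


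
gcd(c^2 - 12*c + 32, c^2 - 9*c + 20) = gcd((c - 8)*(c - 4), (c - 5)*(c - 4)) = c - 4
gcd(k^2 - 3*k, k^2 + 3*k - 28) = 1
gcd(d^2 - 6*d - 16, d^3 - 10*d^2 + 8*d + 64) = d^2 - 6*d - 16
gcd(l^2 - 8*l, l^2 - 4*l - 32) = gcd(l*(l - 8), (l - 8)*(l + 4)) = l - 8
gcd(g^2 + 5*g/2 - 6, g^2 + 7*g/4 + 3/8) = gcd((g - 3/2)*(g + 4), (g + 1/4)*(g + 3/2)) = 1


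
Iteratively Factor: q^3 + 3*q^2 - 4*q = (q)*(q^2 + 3*q - 4) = q*(q - 1)*(q + 4)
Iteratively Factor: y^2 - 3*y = (y)*(y - 3)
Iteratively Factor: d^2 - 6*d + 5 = (d - 1)*(d - 5)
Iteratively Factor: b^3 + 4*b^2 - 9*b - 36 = (b + 3)*(b^2 + b - 12) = (b - 3)*(b + 3)*(b + 4)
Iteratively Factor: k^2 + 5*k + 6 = (k + 3)*(k + 2)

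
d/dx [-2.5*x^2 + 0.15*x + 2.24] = 0.15 - 5.0*x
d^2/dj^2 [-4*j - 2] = 0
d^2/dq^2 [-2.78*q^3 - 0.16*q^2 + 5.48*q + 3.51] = -16.68*q - 0.32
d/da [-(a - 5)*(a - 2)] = 7 - 2*a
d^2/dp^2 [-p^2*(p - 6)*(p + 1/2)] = -12*p^2 + 33*p + 6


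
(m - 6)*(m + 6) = m^2 - 36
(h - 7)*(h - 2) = h^2 - 9*h + 14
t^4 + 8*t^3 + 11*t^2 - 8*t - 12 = (t - 1)*(t + 1)*(t + 2)*(t + 6)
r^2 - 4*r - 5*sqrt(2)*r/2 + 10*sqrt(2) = (r - 4)*(r - 5*sqrt(2)/2)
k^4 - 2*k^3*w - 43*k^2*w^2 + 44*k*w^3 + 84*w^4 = (k - 7*w)*(k - 2*w)*(k + w)*(k + 6*w)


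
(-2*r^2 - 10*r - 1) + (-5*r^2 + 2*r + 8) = -7*r^2 - 8*r + 7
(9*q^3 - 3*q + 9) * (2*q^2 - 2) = 18*q^5 - 24*q^3 + 18*q^2 + 6*q - 18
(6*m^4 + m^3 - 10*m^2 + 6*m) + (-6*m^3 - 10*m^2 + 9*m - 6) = 6*m^4 - 5*m^3 - 20*m^2 + 15*m - 6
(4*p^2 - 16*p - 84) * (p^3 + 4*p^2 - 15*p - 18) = 4*p^5 - 208*p^3 - 168*p^2 + 1548*p + 1512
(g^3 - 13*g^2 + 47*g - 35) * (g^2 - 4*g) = g^5 - 17*g^4 + 99*g^3 - 223*g^2 + 140*g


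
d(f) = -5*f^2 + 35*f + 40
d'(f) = 35 - 10*f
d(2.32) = 94.29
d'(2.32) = 11.80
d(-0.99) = 0.45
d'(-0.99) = 44.90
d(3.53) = 101.25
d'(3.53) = -0.30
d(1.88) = 88.13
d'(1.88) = 16.20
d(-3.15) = -119.86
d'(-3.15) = 66.50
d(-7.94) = -553.12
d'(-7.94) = 114.40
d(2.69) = 97.97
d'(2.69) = 8.10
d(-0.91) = 4.01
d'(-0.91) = 44.10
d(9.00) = -50.00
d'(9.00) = -55.00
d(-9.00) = -680.00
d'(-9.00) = 125.00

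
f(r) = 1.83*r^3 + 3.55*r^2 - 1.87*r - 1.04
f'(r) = 5.49*r^2 + 7.1*r - 1.87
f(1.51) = 10.53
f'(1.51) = 21.37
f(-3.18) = -18.04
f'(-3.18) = 31.07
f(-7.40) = -534.36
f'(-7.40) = 246.22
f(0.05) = -1.12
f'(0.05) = -1.50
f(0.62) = -0.40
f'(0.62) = 4.64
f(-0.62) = 1.05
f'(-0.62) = -4.16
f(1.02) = 2.69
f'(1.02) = 11.08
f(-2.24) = 0.39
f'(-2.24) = 9.77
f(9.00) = 1603.75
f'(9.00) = 506.72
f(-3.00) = -12.89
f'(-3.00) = 26.24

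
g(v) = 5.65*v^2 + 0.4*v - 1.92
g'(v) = 11.3*v + 0.4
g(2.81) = 43.82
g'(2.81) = 32.15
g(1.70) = 15.09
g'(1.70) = 19.61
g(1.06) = 4.85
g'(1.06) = 12.38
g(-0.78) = 1.21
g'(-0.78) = -8.41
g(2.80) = 43.50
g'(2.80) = 32.04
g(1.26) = 7.55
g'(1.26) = 14.64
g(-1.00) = 3.33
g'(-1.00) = -10.90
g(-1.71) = 13.92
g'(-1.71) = -18.92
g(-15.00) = 1263.33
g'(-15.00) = -169.10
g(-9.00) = 452.13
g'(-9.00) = -101.30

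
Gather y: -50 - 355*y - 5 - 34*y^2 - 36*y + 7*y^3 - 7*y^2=7*y^3 - 41*y^2 - 391*y - 55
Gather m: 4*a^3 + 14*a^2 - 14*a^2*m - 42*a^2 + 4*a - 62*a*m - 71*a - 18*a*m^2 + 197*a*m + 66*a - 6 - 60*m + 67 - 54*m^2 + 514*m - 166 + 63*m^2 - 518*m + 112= 4*a^3 - 28*a^2 - a + m^2*(9 - 18*a) + m*(-14*a^2 + 135*a - 64) + 7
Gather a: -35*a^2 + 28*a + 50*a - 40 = -35*a^2 + 78*a - 40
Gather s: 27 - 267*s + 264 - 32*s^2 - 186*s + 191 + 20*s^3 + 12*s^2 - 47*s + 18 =20*s^3 - 20*s^2 - 500*s + 500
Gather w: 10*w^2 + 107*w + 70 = 10*w^2 + 107*w + 70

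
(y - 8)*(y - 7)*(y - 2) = y^3 - 17*y^2 + 86*y - 112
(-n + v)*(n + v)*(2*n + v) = -2*n^3 - n^2*v + 2*n*v^2 + v^3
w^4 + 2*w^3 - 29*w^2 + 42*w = w*(w - 3)*(w - 2)*(w + 7)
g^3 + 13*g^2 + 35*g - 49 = (g - 1)*(g + 7)^2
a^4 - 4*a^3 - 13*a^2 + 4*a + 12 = (a - 6)*(a - 1)*(a + 1)*(a + 2)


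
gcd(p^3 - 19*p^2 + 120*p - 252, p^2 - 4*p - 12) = p - 6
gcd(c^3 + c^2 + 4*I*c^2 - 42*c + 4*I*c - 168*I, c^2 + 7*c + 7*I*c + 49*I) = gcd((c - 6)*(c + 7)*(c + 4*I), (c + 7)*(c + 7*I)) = c + 7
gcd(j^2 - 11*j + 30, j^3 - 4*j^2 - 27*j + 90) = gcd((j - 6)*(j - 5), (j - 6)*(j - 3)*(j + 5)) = j - 6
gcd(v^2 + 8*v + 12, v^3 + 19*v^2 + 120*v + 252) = v + 6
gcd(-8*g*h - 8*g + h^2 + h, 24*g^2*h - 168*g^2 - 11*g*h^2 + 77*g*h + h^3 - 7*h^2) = 8*g - h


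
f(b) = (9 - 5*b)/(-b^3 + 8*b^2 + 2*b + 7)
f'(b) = (9 - 5*b)*(3*b^2 - 16*b - 2)/(-b^3 + 8*b^2 + 2*b + 7)^2 - 5/(-b^3 + 8*b^2 + 2*b + 7) = (-10*b^3 + 67*b^2 - 144*b - 53)/(b^6 - 16*b^5 + 60*b^4 + 18*b^3 + 116*b^2 + 28*b + 49)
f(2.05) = -0.03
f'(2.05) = -0.12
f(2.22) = -0.05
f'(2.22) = -0.10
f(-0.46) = 1.44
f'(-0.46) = 0.46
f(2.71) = -0.09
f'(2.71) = -0.06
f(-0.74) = 1.23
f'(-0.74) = 0.89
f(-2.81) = 0.27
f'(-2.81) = 0.15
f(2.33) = -0.06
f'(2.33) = -0.08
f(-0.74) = 1.23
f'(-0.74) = 0.89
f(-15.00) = 0.02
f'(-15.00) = 0.00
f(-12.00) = 0.02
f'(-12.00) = 0.00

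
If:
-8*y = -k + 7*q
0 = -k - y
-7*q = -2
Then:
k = 2/9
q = 2/7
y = -2/9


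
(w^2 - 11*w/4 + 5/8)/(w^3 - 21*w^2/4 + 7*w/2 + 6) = (8*w^2 - 22*w + 5)/(2*(4*w^3 - 21*w^2 + 14*w + 24))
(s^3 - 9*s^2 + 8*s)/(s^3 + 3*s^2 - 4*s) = (s - 8)/(s + 4)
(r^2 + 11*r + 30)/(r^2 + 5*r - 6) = (r + 5)/(r - 1)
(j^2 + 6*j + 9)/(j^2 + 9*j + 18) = (j + 3)/(j + 6)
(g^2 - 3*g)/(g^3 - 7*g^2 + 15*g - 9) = g/(g^2 - 4*g + 3)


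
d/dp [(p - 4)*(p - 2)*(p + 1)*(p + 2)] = 4*p^3 - 9*p^2 - 16*p + 12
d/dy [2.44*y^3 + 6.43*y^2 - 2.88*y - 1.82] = 7.32*y^2 + 12.86*y - 2.88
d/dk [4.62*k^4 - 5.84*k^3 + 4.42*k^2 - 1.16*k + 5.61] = 18.48*k^3 - 17.52*k^2 + 8.84*k - 1.16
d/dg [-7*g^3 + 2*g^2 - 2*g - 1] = -21*g^2 + 4*g - 2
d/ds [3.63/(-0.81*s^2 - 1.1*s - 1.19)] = (5.8806*s + 3.993)/(0.81*s^2 + 1.1*s + 1.19)^2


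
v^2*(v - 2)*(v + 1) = v^4 - v^3 - 2*v^2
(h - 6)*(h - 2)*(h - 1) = h^3 - 9*h^2 + 20*h - 12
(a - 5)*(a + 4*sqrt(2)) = a^2 - 5*a + 4*sqrt(2)*a - 20*sqrt(2)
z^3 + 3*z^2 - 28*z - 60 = (z - 5)*(z + 2)*(z + 6)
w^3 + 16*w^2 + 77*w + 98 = (w + 2)*(w + 7)^2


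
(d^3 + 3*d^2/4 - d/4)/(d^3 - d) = (d - 1/4)/(d - 1)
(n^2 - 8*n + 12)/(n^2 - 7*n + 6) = (n - 2)/(n - 1)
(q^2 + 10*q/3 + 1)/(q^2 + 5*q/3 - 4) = (3*q + 1)/(3*q - 4)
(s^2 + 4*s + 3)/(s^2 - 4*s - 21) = (s + 1)/(s - 7)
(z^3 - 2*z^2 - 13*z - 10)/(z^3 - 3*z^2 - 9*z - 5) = (z + 2)/(z + 1)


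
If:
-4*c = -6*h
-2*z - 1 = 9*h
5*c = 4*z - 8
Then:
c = -10/17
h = -20/51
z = 43/34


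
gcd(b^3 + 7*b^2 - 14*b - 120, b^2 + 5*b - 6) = b + 6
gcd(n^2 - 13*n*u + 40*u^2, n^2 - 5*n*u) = -n + 5*u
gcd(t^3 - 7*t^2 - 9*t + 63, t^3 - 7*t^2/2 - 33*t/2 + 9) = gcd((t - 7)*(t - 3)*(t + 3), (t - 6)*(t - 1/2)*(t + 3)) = t + 3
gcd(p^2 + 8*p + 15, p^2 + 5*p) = p + 5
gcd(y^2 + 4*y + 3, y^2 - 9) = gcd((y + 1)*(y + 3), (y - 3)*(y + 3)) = y + 3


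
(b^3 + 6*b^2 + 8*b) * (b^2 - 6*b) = b^5 - 28*b^3 - 48*b^2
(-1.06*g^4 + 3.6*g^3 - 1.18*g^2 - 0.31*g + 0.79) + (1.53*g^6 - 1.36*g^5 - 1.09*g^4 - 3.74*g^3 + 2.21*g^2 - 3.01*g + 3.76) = 1.53*g^6 - 1.36*g^5 - 2.15*g^4 - 0.14*g^3 + 1.03*g^2 - 3.32*g + 4.55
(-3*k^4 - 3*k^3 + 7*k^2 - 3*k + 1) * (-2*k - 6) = 6*k^5 + 24*k^4 + 4*k^3 - 36*k^2 + 16*k - 6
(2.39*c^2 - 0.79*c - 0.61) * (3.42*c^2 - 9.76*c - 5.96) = 8.1738*c^4 - 26.0282*c^3 - 8.6202*c^2 + 10.662*c + 3.6356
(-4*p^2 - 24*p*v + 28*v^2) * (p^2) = -4*p^4 - 24*p^3*v + 28*p^2*v^2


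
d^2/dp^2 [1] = 0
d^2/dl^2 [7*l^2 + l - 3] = 14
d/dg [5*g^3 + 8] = 15*g^2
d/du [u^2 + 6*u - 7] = 2*u + 6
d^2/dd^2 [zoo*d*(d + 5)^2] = zoo*(d + 1)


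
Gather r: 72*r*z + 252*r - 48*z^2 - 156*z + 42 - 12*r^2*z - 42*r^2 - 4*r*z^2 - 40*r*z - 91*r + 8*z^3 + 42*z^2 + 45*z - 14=r^2*(-12*z - 42) + r*(-4*z^2 + 32*z + 161) + 8*z^3 - 6*z^2 - 111*z + 28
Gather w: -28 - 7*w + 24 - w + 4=-8*w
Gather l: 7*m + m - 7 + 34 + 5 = 8*m + 32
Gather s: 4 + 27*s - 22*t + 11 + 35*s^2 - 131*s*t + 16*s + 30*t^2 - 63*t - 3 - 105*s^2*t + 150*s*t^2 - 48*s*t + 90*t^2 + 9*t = s^2*(35 - 105*t) + s*(150*t^2 - 179*t + 43) + 120*t^2 - 76*t + 12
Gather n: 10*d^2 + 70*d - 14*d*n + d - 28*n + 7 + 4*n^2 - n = 10*d^2 + 71*d + 4*n^2 + n*(-14*d - 29) + 7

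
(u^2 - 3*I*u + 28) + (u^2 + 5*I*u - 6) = 2*u^2 + 2*I*u + 22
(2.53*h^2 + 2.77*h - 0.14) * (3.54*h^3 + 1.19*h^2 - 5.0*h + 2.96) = 8.9562*h^5 + 12.8165*h^4 - 9.8493*h^3 - 6.5278*h^2 + 8.8992*h - 0.4144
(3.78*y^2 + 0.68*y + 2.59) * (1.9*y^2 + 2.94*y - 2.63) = 7.182*y^4 + 12.4052*y^3 - 3.0212*y^2 + 5.8262*y - 6.8117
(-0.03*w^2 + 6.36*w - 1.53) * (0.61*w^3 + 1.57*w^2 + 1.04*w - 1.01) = -0.0183*w^5 + 3.8325*w^4 + 9.0207*w^3 + 4.2426*w^2 - 8.0148*w + 1.5453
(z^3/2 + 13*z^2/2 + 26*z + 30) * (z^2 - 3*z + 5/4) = z^5/2 + 5*z^4 + 57*z^3/8 - 319*z^2/8 - 115*z/2 + 75/2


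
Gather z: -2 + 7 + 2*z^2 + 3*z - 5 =2*z^2 + 3*z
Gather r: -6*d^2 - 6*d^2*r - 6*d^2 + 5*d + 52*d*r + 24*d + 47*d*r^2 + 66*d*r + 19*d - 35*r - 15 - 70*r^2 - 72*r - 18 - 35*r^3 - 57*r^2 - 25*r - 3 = -12*d^2 + 48*d - 35*r^3 + r^2*(47*d - 127) + r*(-6*d^2 + 118*d - 132) - 36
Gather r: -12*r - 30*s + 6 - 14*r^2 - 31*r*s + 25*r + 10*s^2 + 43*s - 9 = -14*r^2 + r*(13 - 31*s) + 10*s^2 + 13*s - 3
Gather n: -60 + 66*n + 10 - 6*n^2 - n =-6*n^2 + 65*n - 50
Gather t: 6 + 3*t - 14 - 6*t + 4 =-3*t - 4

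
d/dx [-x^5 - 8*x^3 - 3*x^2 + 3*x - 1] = -5*x^4 - 24*x^2 - 6*x + 3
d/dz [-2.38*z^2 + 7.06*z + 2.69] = 7.06 - 4.76*z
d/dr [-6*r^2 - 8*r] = -12*r - 8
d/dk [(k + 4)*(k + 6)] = 2*k + 10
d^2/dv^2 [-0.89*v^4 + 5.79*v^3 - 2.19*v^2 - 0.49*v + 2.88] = -10.68*v^2 + 34.74*v - 4.38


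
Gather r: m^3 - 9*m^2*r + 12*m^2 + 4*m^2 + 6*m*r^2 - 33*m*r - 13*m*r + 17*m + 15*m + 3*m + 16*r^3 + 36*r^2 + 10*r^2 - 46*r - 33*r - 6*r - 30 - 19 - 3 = m^3 + 16*m^2 + 35*m + 16*r^3 + r^2*(6*m + 46) + r*(-9*m^2 - 46*m - 85) - 52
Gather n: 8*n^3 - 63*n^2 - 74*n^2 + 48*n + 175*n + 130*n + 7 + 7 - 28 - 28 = 8*n^3 - 137*n^2 + 353*n - 42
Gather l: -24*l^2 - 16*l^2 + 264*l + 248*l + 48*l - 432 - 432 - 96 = -40*l^2 + 560*l - 960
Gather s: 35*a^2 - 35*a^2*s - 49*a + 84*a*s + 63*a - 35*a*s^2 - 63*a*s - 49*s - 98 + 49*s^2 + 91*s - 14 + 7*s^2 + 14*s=35*a^2 + 14*a + s^2*(56 - 35*a) + s*(-35*a^2 + 21*a + 56) - 112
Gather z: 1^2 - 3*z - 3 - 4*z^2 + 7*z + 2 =-4*z^2 + 4*z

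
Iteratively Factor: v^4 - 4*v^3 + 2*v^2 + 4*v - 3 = (v - 3)*(v^3 - v^2 - v + 1) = (v - 3)*(v + 1)*(v^2 - 2*v + 1) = (v - 3)*(v - 1)*(v + 1)*(v - 1)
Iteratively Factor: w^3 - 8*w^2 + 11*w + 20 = (w + 1)*(w^2 - 9*w + 20) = (w - 4)*(w + 1)*(w - 5)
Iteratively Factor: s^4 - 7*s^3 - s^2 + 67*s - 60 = (s + 3)*(s^3 - 10*s^2 + 29*s - 20) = (s - 4)*(s + 3)*(s^2 - 6*s + 5) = (s - 4)*(s - 1)*(s + 3)*(s - 5)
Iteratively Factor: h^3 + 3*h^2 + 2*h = (h + 1)*(h^2 + 2*h) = (h + 1)*(h + 2)*(h)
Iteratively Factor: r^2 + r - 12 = (r - 3)*(r + 4)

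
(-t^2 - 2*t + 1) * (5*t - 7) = -5*t^3 - 3*t^2 + 19*t - 7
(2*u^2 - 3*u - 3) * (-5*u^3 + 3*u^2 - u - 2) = -10*u^5 + 21*u^4 + 4*u^3 - 10*u^2 + 9*u + 6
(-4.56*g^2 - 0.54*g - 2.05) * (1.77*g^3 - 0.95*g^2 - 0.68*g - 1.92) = -8.0712*g^5 + 3.3762*g^4 - 0.0146999999999999*g^3 + 11.0699*g^2 + 2.4308*g + 3.936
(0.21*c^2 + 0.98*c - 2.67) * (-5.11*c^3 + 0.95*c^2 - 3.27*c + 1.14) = -1.0731*c^5 - 4.8083*c^4 + 13.888*c^3 - 5.5017*c^2 + 9.8481*c - 3.0438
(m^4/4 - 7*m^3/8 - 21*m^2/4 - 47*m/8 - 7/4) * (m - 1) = m^5/4 - 9*m^4/8 - 35*m^3/8 - 5*m^2/8 + 33*m/8 + 7/4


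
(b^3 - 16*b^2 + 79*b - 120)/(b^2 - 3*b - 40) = (b^2 - 8*b + 15)/(b + 5)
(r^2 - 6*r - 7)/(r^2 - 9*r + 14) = (r + 1)/(r - 2)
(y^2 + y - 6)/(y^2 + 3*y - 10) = (y + 3)/(y + 5)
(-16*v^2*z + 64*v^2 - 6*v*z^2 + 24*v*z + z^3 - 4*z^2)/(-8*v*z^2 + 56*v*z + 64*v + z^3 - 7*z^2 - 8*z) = (2*v*z - 8*v + z^2 - 4*z)/(z^2 - 7*z - 8)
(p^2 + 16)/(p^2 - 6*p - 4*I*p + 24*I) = (p + 4*I)/(p - 6)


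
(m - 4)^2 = m^2 - 8*m + 16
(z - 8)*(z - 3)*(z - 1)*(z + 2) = z^4 - 10*z^3 + 11*z^2 + 46*z - 48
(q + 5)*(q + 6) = q^2 + 11*q + 30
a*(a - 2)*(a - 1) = a^3 - 3*a^2 + 2*a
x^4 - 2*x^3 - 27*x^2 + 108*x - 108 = (x - 3)^2*(x - 2)*(x + 6)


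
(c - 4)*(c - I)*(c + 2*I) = c^3 - 4*c^2 + I*c^2 + 2*c - 4*I*c - 8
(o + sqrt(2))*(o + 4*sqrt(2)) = o^2 + 5*sqrt(2)*o + 8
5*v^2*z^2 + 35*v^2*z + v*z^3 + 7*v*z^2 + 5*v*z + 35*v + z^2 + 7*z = (5*v + z)*(z + 7)*(v*z + 1)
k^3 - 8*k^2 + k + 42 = (k - 7)*(k - 3)*(k + 2)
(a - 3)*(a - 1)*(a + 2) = a^3 - 2*a^2 - 5*a + 6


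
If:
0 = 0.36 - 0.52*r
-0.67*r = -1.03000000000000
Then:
No Solution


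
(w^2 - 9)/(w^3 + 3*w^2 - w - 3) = (w - 3)/(w^2 - 1)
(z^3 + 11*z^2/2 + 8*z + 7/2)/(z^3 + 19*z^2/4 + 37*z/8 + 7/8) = 4*(z + 1)/(4*z + 1)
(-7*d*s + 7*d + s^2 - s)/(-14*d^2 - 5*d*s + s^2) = (s - 1)/(2*d + s)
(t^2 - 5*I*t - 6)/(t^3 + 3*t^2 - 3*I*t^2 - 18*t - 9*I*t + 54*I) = (t - 2*I)/(t^2 + 3*t - 18)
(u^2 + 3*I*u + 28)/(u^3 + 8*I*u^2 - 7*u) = (u - 4*I)/(u*(u + I))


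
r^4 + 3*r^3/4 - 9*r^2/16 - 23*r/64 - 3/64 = (r - 3/4)*(r + 1/4)^2*(r + 1)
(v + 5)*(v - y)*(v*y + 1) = v^3*y - v^2*y^2 + 5*v^2*y + v^2 - 5*v*y^2 - v*y + 5*v - 5*y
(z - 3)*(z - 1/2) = z^2 - 7*z/2 + 3/2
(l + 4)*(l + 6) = l^2 + 10*l + 24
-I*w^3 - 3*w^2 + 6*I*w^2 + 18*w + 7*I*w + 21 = (w - 7)*(w - 3*I)*(-I*w - I)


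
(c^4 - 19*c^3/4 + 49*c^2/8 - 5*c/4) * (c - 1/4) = c^5 - 5*c^4 + 117*c^3/16 - 89*c^2/32 + 5*c/16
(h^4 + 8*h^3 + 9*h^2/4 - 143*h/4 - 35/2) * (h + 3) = h^5 + 11*h^4 + 105*h^3/4 - 29*h^2 - 499*h/4 - 105/2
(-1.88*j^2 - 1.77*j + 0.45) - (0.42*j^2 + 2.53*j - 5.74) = -2.3*j^2 - 4.3*j + 6.19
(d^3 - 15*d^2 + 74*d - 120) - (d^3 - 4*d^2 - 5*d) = -11*d^2 + 79*d - 120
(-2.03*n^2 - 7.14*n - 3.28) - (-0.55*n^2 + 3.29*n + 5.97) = -1.48*n^2 - 10.43*n - 9.25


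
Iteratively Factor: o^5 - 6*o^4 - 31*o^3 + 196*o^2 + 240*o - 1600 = (o + 4)*(o^4 - 10*o^3 + 9*o^2 + 160*o - 400) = (o + 4)^2*(o^3 - 14*o^2 + 65*o - 100) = (o - 4)*(o + 4)^2*(o^2 - 10*o + 25) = (o - 5)*(o - 4)*(o + 4)^2*(o - 5)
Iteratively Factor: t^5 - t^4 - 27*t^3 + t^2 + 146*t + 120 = (t + 1)*(t^4 - 2*t^3 - 25*t^2 + 26*t + 120) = (t + 1)*(t + 2)*(t^3 - 4*t^2 - 17*t + 60) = (t + 1)*(t + 2)*(t + 4)*(t^2 - 8*t + 15) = (t - 3)*(t + 1)*(t + 2)*(t + 4)*(t - 5)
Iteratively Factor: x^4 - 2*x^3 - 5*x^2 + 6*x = (x - 3)*(x^3 + x^2 - 2*x) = x*(x - 3)*(x^2 + x - 2) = x*(x - 3)*(x + 2)*(x - 1)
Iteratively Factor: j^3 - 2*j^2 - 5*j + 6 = (j - 3)*(j^2 + j - 2) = (j - 3)*(j - 1)*(j + 2)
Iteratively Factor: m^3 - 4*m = (m - 2)*(m^2 + 2*m) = (m - 2)*(m + 2)*(m)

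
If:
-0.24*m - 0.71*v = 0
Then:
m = -2.95833333333333*v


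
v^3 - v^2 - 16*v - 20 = (v - 5)*(v + 2)^2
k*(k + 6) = k^2 + 6*k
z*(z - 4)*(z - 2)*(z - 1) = z^4 - 7*z^3 + 14*z^2 - 8*z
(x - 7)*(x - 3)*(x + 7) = x^3 - 3*x^2 - 49*x + 147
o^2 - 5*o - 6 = (o - 6)*(o + 1)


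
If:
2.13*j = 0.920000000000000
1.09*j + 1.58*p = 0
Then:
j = 0.43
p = -0.30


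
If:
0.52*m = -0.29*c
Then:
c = -1.79310344827586*m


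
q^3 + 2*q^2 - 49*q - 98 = (q - 7)*(q + 2)*(q + 7)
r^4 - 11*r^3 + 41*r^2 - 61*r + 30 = (r - 5)*(r - 3)*(r - 2)*(r - 1)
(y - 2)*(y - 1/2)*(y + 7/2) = y^3 + y^2 - 31*y/4 + 7/2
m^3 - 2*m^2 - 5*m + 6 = (m - 3)*(m - 1)*(m + 2)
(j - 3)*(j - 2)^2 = j^3 - 7*j^2 + 16*j - 12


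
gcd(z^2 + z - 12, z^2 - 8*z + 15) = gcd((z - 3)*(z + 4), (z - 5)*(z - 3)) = z - 3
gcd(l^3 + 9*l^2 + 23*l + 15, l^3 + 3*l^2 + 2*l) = l + 1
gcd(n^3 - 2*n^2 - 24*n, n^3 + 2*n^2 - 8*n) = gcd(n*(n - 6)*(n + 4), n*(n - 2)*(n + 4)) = n^2 + 4*n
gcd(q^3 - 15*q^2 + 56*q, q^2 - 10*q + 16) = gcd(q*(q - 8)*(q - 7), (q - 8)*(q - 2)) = q - 8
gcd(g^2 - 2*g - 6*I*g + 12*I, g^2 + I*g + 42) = g - 6*I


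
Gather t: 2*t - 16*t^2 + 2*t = -16*t^2 + 4*t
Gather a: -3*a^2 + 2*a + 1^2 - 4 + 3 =-3*a^2 + 2*a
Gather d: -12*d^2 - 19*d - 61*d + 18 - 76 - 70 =-12*d^2 - 80*d - 128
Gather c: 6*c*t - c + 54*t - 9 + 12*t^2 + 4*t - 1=c*(6*t - 1) + 12*t^2 + 58*t - 10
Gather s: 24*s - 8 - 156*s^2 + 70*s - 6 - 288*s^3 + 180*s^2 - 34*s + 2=-288*s^3 + 24*s^2 + 60*s - 12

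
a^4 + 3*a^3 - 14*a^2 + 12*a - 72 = (a - 3)*(a + 6)*(a - 2*I)*(a + 2*I)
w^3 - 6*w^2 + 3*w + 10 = (w - 5)*(w - 2)*(w + 1)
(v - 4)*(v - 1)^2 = v^3 - 6*v^2 + 9*v - 4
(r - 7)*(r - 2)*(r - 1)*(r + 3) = r^4 - 7*r^3 - 7*r^2 + 55*r - 42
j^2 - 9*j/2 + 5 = (j - 5/2)*(j - 2)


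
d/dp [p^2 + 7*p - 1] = 2*p + 7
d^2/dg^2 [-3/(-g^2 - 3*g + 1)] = 6*(-g^2 - 3*g + (2*g + 3)^2 + 1)/(g^2 + 3*g - 1)^3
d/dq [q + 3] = 1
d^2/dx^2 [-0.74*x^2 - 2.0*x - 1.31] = -1.48000000000000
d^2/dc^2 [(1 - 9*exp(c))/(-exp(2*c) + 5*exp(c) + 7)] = (9*exp(4*c) + 41*exp(3*c) + 393*exp(2*c) - 368*exp(c) + 476)*exp(c)/(exp(6*c) - 15*exp(5*c) + 54*exp(4*c) + 85*exp(3*c) - 378*exp(2*c) - 735*exp(c) - 343)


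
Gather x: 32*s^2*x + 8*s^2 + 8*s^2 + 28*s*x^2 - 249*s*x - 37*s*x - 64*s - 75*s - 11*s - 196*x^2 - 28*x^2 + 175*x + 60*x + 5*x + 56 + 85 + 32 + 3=16*s^2 - 150*s + x^2*(28*s - 224) + x*(32*s^2 - 286*s + 240) + 176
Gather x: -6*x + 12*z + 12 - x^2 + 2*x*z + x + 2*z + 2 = -x^2 + x*(2*z - 5) + 14*z + 14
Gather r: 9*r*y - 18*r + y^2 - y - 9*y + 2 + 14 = r*(9*y - 18) + y^2 - 10*y + 16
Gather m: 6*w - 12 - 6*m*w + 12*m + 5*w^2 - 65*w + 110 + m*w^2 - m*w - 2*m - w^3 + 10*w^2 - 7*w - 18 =m*(w^2 - 7*w + 10) - w^3 + 15*w^2 - 66*w + 80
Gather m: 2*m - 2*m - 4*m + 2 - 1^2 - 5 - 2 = -4*m - 6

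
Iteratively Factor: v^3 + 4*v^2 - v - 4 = (v - 1)*(v^2 + 5*v + 4) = (v - 1)*(v + 1)*(v + 4)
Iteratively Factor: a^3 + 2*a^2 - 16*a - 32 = (a + 4)*(a^2 - 2*a - 8) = (a - 4)*(a + 4)*(a + 2)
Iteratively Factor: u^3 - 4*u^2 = (u - 4)*(u^2) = u*(u - 4)*(u)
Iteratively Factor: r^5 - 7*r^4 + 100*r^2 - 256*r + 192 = (r - 2)*(r^4 - 5*r^3 - 10*r^2 + 80*r - 96) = (r - 2)^2*(r^3 - 3*r^2 - 16*r + 48) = (r - 2)^2*(r + 4)*(r^2 - 7*r + 12) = (r - 3)*(r - 2)^2*(r + 4)*(r - 4)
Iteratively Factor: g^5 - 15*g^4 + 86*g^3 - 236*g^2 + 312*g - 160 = (g - 2)*(g^4 - 13*g^3 + 60*g^2 - 116*g + 80) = (g - 2)^2*(g^3 - 11*g^2 + 38*g - 40) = (g - 5)*(g - 2)^2*(g^2 - 6*g + 8) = (g - 5)*(g - 4)*(g - 2)^2*(g - 2)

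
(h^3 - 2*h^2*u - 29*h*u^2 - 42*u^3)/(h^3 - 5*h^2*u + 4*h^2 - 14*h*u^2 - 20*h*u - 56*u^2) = (h + 3*u)/(h + 4)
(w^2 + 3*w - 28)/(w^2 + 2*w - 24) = (w + 7)/(w + 6)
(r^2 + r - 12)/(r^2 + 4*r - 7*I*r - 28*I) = (r - 3)/(r - 7*I)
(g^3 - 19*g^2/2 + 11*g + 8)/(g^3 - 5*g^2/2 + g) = (2*g^2 - 15*g - 8)/(g*(2*g - 1))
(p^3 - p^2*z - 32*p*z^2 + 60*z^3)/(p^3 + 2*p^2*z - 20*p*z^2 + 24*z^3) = (-p + 5*z)/(-p + 2*z)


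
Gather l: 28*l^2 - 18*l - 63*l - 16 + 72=28*l^2 - 81*l + 56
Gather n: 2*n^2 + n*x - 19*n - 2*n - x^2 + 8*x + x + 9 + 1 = 2*n^2 + n*(x - 21) - x^2 + 9*x + 10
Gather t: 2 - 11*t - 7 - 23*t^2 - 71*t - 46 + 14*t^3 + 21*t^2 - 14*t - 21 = 14*t^3 - 2*t^2 - 96*t - 72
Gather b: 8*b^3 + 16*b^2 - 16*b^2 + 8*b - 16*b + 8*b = 8*b^3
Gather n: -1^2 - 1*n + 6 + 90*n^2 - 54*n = 90*n^2 - 55*n + 5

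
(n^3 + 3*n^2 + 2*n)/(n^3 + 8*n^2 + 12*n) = (n + 1)/(n + 6)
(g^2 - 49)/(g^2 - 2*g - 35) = (g + 7)/(g + 5)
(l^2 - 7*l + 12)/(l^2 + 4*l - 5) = (l^2 - 7*l + 12)/(l^2 + 4*l - 5)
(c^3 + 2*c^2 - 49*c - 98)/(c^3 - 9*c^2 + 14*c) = (c^2 + 9*c + 14)/(c*(c - 2))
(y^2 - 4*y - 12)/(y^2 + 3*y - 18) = (y^2 - 4*y - 12)/(y^2 + 3*y - 18)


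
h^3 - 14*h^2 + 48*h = h*(h - 8)*(h - 6)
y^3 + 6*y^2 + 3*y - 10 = (y - 1)*(y + 2)*(y + 5)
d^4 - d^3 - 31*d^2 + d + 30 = (d - 6)*(d - 1)*(d + 1)*(d + 5)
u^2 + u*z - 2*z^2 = (u - z)*(u + 2*z)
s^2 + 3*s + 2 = (s + 1)*(s + 2)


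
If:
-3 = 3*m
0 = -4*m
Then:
No Solution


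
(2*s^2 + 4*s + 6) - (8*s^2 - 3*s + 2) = -6*s^2 + 7*s + 4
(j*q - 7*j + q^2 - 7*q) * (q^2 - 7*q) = j*q^3 - 14*j*q^2 + 49*j*q + q^4 - 14*q^3 + 49*q^2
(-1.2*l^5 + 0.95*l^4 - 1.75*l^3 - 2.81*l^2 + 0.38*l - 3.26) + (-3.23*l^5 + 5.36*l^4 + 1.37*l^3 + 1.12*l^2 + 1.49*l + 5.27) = -4.43*l^5 + 6.31*l^4 - 0.38*l^3 - 1.69*l^2 + 1.87*l + 2.01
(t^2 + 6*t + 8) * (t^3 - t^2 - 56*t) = t^5 + 5*t^4 - 54*t^3 - 344*t^2 - 448*t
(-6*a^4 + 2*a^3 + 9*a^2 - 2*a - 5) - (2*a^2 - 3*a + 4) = -6*a^4 + 2*a^3 + 7*a^2 + a - 9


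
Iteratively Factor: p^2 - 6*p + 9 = (p - 3)*(p - 3)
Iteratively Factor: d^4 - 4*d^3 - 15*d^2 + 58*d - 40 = (d - 5)*(d^3 + d^2 - 10*d + 8) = (d - 5)*(d - 1)*(d^2 + 2*d - 8) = (d - 5)*(d - 1)*(d + 4)*(d - 2)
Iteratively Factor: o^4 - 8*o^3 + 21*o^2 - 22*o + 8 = (o - 1)*(o^3 - 7*o^2 + 14*o - 8) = (o - 1)^2*(o^2 - 6*o + 8) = (o - 4)*(o - 1)^2*(o - 2)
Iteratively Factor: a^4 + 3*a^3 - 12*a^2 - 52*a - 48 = (a + 2)*(a^3 + a^2 - 14*a - 24) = (a - 4)*(a + 2)*(a^2 + 5*a + 6) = (a - 4)*(a + 2)^2*(a + 3)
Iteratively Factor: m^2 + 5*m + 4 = (m + 1)*(m + 4)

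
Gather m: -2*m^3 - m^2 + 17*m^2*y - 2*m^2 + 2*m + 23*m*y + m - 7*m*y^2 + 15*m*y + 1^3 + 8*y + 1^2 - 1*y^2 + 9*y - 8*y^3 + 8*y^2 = -2*m^3 + m^2*(17*y - 3) + m*(-7*y^2 + 38*y + 3) - 8*y^3 + 7*y^2 + 17*y + 2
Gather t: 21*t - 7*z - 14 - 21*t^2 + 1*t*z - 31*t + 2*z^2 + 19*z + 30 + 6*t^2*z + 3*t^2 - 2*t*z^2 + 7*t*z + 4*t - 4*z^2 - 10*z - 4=t^2*(6*z - 18) + t*(-2*z^2 + 8*z - 6) - 2*z^2 + 2*z + 12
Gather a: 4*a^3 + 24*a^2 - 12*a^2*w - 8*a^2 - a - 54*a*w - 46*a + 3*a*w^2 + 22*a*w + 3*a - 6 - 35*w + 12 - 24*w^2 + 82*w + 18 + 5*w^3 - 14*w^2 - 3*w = 4*a^3 + a^2*(16 - 12*w) + a*(3*w^2 - 32*w - 44) + 5*w^3 - 38*w^2 + 44*w + 24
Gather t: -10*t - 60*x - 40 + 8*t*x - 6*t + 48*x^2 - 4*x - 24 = t*(8*x - 16) + 48*x^2 - 64*x - 64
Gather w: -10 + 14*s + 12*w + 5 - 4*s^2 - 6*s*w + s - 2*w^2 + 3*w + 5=-4*s^2 + 15*s - 2*w^2 + w*(15 - 6*s)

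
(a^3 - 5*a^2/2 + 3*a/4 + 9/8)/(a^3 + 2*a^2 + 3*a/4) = (4*a^2 - 12*a + 9)/(2*a*(2*a + 3))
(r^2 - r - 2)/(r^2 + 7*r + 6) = (r - 2)/(r + 6)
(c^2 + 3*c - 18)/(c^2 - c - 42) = (c - 3)/(c - 7)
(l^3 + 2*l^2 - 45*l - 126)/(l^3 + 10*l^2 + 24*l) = (l^2 - 4*l - 21)/(l*(l + 4))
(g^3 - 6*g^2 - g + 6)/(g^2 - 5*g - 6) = g - 1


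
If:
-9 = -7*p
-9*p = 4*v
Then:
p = 9/7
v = -81/28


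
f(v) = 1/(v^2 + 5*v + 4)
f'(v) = (-2*v - 5)/(v^2 + 5*v + 4)^2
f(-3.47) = -0.76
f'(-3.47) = 1.13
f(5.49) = 0.02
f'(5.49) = -0.00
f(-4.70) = 0.39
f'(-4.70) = 0.66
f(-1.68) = -0.63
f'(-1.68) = -0.66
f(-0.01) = 0.25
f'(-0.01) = -0.32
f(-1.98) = -0.51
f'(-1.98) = -0.27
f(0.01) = 0.25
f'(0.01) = -0.31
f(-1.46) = -0.86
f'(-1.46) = -1.52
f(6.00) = 0.01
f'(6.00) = 0.00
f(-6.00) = 0.10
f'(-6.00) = 0.07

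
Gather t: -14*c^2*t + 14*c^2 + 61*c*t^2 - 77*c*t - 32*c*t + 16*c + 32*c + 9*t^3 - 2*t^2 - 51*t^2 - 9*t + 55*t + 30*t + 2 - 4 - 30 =14*c^2 + 48*c + 9*t^3 + t^2*(61*c - 53) + t*(-14*c^2 - 109*c + 76) - 32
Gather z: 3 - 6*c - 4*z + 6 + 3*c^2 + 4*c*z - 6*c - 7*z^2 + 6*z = 3*c^2 - 12*c - 7*z^2 + z*(4*c + 2) + 9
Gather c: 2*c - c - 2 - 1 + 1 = c - 2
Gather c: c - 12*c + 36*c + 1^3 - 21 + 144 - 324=25*c - 200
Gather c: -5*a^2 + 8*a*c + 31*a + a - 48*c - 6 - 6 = -5*a^2 + 32*a + c*(8*a - 48) - 12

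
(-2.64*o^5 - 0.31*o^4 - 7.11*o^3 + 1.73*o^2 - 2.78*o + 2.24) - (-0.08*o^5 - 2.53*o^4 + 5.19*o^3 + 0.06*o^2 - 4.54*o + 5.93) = -2.56*o^5 + 2.22*o^4 - 12.3*o^3 + 1.67*o^2 + 1.76*o - 3.69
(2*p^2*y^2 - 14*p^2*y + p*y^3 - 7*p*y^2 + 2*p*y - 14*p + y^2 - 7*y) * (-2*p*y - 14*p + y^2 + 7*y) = -4*p^3*y^3 + 196*p^3*y - 4*p^2*y^2 + 196*p^2 + p*y^5 - 49*p*y^3 + y^4 - 49*y^2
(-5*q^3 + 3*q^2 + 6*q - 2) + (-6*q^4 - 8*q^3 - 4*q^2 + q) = -6*q^4 - 13*q^3 - q^2 + 7*q - 2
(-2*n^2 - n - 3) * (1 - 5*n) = 10*n^3 + 3*n^2 + 14*n - 3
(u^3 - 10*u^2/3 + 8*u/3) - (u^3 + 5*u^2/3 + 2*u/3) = -5*u^2 + 2*u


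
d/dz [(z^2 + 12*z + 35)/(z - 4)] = (z^2 - 8*z - 83)/(z^2 - 8*z + 16)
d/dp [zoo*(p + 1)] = zoo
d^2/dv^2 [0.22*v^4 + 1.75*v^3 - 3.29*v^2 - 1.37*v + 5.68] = 2.64*v^2 + 10.5*v - 6.58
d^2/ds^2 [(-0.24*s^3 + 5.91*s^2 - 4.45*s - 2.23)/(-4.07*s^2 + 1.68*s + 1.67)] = (1.13686837721616e-13*s^4 + 71.224442*s^3 - 15.339648*s^2 + 94.006158*s - 15.03256)/(67.419143*s^6 - 83.487096*s^5 - 48.528645*s^4 + 63.77112*s^3 + 19.912245*s^2 - 14.056056*s - 4.657463)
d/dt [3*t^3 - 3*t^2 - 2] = 3*t*(3*t - 2)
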